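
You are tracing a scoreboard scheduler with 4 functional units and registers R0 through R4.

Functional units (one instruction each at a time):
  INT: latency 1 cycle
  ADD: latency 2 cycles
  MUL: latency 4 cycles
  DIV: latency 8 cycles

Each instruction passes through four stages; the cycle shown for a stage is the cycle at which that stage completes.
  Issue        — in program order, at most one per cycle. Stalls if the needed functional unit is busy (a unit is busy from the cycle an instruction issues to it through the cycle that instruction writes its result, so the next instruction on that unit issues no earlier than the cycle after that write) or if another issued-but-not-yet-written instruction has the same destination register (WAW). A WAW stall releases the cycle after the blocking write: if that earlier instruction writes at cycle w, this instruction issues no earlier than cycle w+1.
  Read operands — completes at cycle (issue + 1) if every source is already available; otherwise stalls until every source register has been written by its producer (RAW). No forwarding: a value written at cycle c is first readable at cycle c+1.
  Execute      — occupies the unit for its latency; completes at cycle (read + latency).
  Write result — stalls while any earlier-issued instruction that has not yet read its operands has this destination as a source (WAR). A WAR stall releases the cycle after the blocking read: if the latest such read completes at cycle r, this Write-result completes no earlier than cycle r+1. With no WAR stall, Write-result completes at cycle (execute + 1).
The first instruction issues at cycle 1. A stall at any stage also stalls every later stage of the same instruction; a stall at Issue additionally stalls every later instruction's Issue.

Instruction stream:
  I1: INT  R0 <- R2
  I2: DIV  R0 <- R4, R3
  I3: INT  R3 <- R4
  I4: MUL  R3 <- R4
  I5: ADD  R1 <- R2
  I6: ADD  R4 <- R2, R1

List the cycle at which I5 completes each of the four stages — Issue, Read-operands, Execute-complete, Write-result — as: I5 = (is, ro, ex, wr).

I1  is:1  ro:2  ex:3  wr:4
I2  is:5  ro:6  ex:14  wr:15  — WAW R0: wait I1 write@4
I3  is:6  ro:7  ex:8  wr:9
I4  is:10  ro:11  ex:15  wr:16  — WAW R3: wait I3 write@9
I5  is:11  ro:12  ex:14  wr:15
I6  is:16  ro:17  ex:19  wr:20  — struct: ADD busy until I5 writes@15

I5 = (11, 12, 14, 15)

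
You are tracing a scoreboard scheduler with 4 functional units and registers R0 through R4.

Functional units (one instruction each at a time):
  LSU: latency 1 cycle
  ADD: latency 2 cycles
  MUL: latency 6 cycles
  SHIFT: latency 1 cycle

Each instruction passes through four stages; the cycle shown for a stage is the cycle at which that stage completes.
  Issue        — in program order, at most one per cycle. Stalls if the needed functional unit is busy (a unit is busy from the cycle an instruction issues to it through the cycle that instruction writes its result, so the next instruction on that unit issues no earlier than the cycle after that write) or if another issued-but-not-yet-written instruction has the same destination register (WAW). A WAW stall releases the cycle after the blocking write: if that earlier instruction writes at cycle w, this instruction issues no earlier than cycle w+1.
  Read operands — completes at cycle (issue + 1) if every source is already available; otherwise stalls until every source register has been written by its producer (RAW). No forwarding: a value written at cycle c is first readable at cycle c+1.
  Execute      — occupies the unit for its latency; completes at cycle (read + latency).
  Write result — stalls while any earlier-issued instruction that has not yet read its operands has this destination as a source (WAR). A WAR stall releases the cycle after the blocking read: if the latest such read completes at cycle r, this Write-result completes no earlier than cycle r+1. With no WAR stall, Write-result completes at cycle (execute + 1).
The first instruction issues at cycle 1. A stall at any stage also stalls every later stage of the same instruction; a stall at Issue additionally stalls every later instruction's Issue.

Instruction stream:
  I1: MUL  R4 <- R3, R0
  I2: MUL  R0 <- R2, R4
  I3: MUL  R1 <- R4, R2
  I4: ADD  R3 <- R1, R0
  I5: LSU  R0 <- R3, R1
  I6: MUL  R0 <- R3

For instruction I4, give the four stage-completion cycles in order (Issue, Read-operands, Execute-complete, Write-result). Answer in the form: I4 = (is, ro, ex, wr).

I4 = (20, 28, 30, 31)

  I1 | 1 | 2 | 8 | 9
  I2 | 10 | 11 | 17 | 18   struct: MUL busy until I1 writes@9
  I3 | 19 | 20 | 26 | 27   struct: MUL busy until I2 writes@18
  I4 | 20 | 28 | 30 | 31   RAW R1: wait I3 write@27
  I5 | 21 | 32 | 33 | 34   RAW R3: wait I4 write@31
  I6 | 35 | 36 | 42 | 43   WAW R0: wait I5 write@34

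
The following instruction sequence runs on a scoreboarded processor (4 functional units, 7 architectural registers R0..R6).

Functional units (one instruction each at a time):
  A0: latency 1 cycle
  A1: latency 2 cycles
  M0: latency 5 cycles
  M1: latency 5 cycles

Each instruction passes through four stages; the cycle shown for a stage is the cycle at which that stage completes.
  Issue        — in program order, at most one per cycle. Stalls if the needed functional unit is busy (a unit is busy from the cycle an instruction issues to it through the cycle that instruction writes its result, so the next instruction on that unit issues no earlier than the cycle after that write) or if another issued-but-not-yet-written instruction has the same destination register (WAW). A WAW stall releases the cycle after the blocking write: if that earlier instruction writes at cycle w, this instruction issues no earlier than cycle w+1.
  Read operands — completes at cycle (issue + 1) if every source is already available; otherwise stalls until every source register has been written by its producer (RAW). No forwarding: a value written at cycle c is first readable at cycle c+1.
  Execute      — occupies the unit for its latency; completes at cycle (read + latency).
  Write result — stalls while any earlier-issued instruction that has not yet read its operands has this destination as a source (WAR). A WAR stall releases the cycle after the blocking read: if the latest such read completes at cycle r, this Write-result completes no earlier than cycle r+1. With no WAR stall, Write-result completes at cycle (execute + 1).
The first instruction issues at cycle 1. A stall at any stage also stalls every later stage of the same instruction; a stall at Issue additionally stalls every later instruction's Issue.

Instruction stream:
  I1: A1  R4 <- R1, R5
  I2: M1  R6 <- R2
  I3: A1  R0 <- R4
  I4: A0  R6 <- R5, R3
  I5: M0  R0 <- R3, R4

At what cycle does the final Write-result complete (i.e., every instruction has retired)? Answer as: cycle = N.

cycle = 18

1) issue 1, read 2, done 4, write 5
2) issue 2, read 3, done 8, write 9
3) issue 6, read 7, done 9, write 10  <struct: A1 busy until I1 writes@5>
4) issue 10, read 11, done 12, write 13  <WAW R6: wait I2 write@9>
5) issue 11, read 12, done 17, write 18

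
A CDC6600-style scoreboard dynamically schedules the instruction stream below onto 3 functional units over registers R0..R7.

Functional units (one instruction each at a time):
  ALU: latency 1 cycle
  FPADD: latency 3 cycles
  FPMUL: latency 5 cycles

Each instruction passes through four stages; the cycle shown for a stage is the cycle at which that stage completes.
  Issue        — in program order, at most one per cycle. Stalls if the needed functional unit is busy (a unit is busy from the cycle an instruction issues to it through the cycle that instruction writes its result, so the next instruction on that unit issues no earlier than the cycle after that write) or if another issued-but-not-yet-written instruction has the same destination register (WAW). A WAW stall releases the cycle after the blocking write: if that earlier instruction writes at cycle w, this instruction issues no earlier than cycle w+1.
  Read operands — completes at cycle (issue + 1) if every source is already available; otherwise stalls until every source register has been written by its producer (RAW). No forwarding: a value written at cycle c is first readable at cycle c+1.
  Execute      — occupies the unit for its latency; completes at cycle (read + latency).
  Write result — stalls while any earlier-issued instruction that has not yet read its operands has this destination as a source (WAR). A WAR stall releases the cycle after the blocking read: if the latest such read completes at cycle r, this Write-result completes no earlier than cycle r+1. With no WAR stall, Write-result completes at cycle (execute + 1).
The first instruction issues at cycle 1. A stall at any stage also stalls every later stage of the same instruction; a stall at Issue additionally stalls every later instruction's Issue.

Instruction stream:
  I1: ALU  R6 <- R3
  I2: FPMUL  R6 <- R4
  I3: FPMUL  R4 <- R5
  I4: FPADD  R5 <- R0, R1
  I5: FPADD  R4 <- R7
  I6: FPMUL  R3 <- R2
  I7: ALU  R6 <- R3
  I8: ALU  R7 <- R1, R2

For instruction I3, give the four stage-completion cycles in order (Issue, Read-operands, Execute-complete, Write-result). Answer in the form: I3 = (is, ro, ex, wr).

I1 -> (1, 2, 3, 4)
I2 -> (5, 6, 11, 12)  // WAW R6: wait I1 write@4
I3 -> (13, 14, 19, 20)  // struct: FPMUL busy until I2 writes@12
I4 -> (14, 15, 18, 19)
I5 -> (21, 22, 25, 26)  // WAW R4: wait I3 write@20
I6 -> (22, 23, 28, 29)
I7 -> (23, 30, 31, 32)  // RAW R3: wait I6 write@29
I8 -> (33, 34, 35, 36)  // struct: ALU busy until I7 writes@32

I3 = (13, 14, 19, 20)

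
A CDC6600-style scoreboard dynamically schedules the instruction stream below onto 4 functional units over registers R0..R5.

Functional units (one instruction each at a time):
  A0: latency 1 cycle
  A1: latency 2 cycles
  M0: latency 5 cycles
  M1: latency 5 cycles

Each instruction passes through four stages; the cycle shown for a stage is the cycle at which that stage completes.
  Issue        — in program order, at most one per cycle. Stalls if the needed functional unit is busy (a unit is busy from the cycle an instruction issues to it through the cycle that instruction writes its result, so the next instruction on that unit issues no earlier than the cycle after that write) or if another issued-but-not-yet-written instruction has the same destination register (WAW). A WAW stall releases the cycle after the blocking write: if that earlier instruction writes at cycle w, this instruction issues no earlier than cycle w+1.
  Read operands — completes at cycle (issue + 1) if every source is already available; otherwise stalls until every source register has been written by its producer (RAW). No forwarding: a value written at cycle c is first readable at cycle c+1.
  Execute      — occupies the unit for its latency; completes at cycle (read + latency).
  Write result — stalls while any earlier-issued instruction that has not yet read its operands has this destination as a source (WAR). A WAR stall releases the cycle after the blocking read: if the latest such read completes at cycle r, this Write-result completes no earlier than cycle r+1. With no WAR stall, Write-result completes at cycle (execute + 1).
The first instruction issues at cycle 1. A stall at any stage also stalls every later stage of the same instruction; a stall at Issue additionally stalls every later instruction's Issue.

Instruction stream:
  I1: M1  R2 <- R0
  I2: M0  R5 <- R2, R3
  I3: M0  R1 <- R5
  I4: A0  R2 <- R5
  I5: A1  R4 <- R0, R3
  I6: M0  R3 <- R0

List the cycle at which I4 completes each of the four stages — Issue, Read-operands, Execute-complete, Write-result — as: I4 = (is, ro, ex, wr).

[1] I1→M1
[2] I1 RO · I2→M0
[7] I1 EX
[8] I1 WR R2
[9] I2 RO
[14] I2 EX
[15] I2 WR R5
[16] I3→M0
[17] I3 RO · I4→A0
[18] I4 RO · I5→A1
[19] I4 EX · I5 RO
[20] I4 WR R2
[21] I5 EX
[22] I3 EX · I5 WR R4
[23] I3 WR R1
[24] I6→M0
[25] I6 RO
[30] I6 EX
[31] I6 WR R3

I4 = (17, 18, 19, 20)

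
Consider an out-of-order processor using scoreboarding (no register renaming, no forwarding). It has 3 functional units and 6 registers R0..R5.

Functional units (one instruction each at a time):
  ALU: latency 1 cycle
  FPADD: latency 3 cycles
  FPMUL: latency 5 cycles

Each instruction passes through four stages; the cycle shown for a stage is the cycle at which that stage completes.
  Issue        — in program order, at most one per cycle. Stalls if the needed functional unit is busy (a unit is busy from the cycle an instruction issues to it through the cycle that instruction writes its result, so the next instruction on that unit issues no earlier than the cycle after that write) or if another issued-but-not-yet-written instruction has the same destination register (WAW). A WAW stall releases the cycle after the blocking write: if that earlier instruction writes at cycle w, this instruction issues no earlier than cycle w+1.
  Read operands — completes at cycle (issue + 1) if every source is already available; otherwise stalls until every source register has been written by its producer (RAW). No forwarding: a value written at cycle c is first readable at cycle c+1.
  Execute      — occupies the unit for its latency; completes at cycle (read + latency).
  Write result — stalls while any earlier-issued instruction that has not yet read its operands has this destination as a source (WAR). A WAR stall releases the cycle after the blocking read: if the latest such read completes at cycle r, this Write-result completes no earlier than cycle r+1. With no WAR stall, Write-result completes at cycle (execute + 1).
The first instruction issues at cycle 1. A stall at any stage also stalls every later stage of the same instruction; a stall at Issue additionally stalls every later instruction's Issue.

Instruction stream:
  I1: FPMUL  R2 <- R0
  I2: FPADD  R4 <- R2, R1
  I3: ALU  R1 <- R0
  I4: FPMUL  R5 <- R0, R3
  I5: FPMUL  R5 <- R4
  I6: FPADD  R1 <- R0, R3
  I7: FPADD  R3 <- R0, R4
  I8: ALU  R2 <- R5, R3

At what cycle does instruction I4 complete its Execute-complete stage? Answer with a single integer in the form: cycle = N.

c1: I1→FPMUL
c2: I1 RO; I2→FPADD
c3: I3→ALU
c4: I3 RO
c5: I3 EX
c7: I1 EX
c8: I1 WR R2
c9: I2 RO; I4→FPMUL
c10: I3 WR R1; I4 RO
c12: I2 EX
c13: I2 WR R4
c15: I4 EX
c16: I4 WR R5
c17: I5→FPMUL
c18: I5 RO; I6→FPADD
c19: I6 RO
c22: I6 EX
c23: I5 EX; I6 WR R1
c24: I5 WR R5; I7→FPADD
c25: I7 RO; I8→ALU
c28: I7 EX
c29: I7 WR R3
c30: I8 RO
c31: I8 EX
c32: I8 WR R2

cycle = 15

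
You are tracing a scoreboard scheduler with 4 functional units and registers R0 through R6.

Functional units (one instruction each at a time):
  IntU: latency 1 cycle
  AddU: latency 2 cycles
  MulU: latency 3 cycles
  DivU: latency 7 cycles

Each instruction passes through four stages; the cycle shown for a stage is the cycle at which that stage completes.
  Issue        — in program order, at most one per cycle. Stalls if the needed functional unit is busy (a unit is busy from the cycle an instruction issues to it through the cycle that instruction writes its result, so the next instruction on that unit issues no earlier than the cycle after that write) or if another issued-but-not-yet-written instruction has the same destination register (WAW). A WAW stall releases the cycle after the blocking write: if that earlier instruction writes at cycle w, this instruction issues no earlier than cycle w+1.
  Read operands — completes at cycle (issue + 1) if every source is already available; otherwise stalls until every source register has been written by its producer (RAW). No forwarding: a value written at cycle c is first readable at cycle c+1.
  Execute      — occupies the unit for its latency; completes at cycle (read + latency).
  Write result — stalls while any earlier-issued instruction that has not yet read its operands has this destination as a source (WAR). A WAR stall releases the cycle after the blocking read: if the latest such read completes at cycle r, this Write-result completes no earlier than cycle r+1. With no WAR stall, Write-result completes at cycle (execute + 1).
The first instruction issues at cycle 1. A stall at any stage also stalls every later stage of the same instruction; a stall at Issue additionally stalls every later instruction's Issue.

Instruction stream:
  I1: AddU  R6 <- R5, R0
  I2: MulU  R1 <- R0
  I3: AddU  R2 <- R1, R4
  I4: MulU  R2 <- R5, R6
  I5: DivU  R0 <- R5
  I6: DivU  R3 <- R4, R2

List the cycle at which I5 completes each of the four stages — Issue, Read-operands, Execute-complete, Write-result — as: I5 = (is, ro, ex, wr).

[I1] 1/2/4/5
[I2] 2/3/6/7
[I3] 6/8/10/11  (struct: AddU busy until I1 writes@5; RAW R1: wait I2 write@7)
[I4] 12/13/16/17  (WAW R2: wait I3 write@11)
[I5] 13/14/21/22
[I6] 23/24/31/32  (struct: DivU busy until I5 writes@22)

I5 = (13, 14, 21, 22)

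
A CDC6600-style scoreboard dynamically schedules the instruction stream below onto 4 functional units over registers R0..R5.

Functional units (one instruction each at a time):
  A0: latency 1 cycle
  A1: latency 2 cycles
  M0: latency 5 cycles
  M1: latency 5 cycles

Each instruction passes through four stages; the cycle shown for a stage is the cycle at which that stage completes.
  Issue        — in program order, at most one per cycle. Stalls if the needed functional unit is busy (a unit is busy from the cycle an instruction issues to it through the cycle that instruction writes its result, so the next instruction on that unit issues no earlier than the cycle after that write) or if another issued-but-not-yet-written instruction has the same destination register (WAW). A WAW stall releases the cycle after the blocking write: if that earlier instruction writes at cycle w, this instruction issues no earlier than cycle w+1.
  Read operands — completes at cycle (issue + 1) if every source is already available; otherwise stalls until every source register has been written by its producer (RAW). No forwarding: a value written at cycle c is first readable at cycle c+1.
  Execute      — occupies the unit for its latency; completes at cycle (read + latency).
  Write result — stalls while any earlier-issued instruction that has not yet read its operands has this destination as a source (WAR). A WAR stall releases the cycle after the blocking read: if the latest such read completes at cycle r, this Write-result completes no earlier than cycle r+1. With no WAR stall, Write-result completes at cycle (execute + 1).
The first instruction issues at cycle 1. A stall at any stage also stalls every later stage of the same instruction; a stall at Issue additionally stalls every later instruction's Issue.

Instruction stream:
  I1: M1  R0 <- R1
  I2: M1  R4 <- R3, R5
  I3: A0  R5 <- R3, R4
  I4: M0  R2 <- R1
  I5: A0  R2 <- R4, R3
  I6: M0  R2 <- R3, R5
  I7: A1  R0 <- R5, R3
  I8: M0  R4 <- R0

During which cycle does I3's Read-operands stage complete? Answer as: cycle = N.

cycle = 17

I1 -> (1, 2, 7, 8)
I2 -> (9, 10, 15, 16)  // struct: M1 busy until I1 writes@8
I3 -> (10, 17, 18, 19)  // RAW R4: wait I2 write@16
I4 -> (11, 12, 17, 18)
I5 -> (20, 21, 22, 23)  // struct: A0 busy until I3 writes@19
I6 -> (24, 25, 30, 31)  // WAW R2: wait I5 write@23
I7 -> (25, 26, 28, 29)
I8 -> (32, 33, 38, 39)  // struct: M0 busy until I6 writes@31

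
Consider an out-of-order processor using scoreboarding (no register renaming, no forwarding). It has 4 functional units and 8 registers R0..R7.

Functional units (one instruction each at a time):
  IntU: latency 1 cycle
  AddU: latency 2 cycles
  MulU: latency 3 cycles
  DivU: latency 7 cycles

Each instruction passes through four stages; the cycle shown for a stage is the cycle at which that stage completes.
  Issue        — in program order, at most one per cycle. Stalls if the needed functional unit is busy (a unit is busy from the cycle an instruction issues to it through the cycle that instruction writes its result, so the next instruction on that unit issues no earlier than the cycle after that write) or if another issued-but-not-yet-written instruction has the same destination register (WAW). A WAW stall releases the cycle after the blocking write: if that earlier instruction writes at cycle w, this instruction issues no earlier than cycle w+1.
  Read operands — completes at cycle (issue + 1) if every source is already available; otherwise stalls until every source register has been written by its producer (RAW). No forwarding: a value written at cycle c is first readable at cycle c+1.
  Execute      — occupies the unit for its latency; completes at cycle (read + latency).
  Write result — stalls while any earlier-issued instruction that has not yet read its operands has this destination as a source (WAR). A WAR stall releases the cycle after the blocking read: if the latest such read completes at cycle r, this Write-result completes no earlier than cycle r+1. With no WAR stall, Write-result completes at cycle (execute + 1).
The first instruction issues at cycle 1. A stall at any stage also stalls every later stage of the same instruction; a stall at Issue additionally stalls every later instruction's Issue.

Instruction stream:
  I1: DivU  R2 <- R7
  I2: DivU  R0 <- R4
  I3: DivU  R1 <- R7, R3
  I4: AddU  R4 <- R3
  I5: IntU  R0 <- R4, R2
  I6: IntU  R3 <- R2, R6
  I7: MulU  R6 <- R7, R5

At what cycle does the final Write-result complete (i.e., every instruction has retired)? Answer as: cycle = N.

cycle = 36

[1] I1→DivU
[2] I1 RO
[9] I1 EX
[10] I1 WR R2
[11] I2→DivU
[12] I2 RO
[19] I2 EX
[20] I2 WR R0
[21] I3→DivU
[22] I3 RO · I4→AddU
[23] I4 RO · I5→IntU
[25] I4 EX
[26] I4 WR R4
[27] I5 RO
[28] I5 EX
[29] I3 EX · I5 WR R0
[30] I3 WR R1 · I6→IntU
[31] I6 RO · I7→MulU
[32] I6 EX · I7 RO
[33] I6 WR R3
[35] I7 EX
[36] I7 WR R6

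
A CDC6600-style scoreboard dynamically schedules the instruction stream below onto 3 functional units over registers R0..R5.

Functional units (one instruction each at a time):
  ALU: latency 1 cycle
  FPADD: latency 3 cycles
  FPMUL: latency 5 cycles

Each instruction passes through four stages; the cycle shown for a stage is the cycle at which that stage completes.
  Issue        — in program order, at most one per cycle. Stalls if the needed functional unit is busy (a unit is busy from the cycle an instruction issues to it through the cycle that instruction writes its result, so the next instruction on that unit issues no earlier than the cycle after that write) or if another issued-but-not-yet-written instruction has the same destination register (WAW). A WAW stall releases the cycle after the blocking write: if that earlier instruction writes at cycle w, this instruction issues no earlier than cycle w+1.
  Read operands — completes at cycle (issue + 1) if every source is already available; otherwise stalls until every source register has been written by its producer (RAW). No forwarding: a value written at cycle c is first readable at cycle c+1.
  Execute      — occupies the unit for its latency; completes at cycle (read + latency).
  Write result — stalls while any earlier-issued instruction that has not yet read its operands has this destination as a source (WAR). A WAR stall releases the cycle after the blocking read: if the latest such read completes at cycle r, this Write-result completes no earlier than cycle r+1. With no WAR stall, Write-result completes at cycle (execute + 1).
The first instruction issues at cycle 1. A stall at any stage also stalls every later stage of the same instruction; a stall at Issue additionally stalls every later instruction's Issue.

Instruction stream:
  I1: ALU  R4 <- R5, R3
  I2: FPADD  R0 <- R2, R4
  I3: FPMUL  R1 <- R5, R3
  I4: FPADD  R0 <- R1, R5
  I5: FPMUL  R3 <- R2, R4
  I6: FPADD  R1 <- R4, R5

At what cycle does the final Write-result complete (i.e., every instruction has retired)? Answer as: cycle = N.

  I1 | 1 | 2 | 3 | 4
  I2 | 2 | 5 | 8 | 9   RAW R4: wait I1 write@4
  I3 | 3 | 4 | 9 | 10
  I4 | 10 | 11 | 14 | 15   struct: FPADD busy until I2 writes@9
  I5 | 11 | 12 | 17 | 18
  I6 | 16 | 17 | 20 | 21   struct: FPADD busy until I4 writes@15

cycle = 21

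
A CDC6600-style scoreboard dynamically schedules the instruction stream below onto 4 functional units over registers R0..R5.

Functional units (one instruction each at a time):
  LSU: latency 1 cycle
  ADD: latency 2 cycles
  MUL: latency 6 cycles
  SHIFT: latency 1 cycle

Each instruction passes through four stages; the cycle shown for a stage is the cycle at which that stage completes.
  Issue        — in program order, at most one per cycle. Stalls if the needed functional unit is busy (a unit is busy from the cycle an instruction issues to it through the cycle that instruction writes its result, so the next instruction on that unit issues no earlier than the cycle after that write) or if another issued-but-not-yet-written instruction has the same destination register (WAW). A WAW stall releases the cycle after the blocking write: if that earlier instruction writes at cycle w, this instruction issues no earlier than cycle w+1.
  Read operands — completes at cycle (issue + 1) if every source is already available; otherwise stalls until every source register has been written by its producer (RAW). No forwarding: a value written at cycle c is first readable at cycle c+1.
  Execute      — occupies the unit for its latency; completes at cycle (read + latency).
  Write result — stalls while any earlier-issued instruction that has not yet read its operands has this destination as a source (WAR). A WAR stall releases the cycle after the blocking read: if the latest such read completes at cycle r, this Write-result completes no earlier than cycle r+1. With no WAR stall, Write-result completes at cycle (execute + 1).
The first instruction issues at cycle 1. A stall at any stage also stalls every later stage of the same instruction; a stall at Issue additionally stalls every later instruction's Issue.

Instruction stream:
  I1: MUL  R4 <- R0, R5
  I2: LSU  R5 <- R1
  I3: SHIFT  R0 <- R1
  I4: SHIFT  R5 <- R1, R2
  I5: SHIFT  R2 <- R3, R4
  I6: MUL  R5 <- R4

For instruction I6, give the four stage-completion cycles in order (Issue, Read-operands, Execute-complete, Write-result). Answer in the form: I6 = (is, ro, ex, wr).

I6 = (12, 13, 19, 20)

cycle 1: I1 dispatched to MUL
cycle 2: I1 operands ready; I2 dispatched to LSU
cycle 3: I2 operands ready; I3 dispatched to SHIFT
cycle 4: I2 complete; I3 operands ready
cycle 5: R5←I2; I3 complete
cycle 6: R0←I3
cycle 7: I4 dispatched to SHIFT
cycle 8: I1 complete; I4 operands ready
cycle 9: R4←I1; I4 complete
cycle 10: R5←I4
cycle 11: I5 dispatched to SHIFT
cycle 12: I5 operands ready; I6 dispatched to MUL
cycle 13: I5 complete; I6 operands ready
cycle 14: R2←I5
cycle 19: I6 complete
cycle 20: R5←I6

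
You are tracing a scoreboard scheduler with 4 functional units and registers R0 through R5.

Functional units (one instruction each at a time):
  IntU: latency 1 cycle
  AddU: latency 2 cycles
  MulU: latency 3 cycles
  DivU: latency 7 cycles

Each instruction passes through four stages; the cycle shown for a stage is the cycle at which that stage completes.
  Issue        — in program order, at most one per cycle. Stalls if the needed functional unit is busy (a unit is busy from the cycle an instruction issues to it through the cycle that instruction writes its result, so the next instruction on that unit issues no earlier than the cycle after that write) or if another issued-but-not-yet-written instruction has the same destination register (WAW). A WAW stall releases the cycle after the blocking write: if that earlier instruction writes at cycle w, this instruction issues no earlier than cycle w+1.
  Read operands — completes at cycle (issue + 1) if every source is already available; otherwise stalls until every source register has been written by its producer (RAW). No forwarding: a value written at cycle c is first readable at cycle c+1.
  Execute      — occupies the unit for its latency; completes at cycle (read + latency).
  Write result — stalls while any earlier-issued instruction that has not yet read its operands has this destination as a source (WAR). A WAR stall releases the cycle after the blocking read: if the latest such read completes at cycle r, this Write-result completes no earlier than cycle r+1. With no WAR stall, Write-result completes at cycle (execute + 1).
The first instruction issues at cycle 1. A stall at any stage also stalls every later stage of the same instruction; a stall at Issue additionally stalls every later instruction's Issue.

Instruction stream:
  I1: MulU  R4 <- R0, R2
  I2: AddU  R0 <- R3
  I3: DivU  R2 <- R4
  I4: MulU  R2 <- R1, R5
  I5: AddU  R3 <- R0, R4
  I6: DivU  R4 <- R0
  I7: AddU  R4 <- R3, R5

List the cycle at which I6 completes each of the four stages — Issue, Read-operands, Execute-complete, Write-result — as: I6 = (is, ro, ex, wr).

I6 = (18, 19, 26, 27)

cycle 1: I1 issues→MulU
cycle 2: I1 reads | I2 issues→AddU
cycle 3: I2 reads | I3 issues→DivU
cycle 5: I1 exec-done | I2 exec-done
cycle 6: I1 writes R4 | I2 writes R0
cycle 7: I3 reads
cycle 14: I3 exec-done
cycle 15: I3 writes R2
cycle 16: I4 issues→MulU
cycle 17: I4 reads | I5 issues→AddU
cycle 18: I5 reads | I6 issues→DivU
cycle 19: I6 reads
cycle 20: I4 exec-done | I5 exec-done
cycle 21: I4 writes R2 | I5 writes R3
cycle 26: I6 exec-done
cycle 27: I6 writes R4
cycle 28: I7 issues→AddU
cycle 29: I7 reads
cycle 31: I7 exec-done
cycle 32: I7 writes R4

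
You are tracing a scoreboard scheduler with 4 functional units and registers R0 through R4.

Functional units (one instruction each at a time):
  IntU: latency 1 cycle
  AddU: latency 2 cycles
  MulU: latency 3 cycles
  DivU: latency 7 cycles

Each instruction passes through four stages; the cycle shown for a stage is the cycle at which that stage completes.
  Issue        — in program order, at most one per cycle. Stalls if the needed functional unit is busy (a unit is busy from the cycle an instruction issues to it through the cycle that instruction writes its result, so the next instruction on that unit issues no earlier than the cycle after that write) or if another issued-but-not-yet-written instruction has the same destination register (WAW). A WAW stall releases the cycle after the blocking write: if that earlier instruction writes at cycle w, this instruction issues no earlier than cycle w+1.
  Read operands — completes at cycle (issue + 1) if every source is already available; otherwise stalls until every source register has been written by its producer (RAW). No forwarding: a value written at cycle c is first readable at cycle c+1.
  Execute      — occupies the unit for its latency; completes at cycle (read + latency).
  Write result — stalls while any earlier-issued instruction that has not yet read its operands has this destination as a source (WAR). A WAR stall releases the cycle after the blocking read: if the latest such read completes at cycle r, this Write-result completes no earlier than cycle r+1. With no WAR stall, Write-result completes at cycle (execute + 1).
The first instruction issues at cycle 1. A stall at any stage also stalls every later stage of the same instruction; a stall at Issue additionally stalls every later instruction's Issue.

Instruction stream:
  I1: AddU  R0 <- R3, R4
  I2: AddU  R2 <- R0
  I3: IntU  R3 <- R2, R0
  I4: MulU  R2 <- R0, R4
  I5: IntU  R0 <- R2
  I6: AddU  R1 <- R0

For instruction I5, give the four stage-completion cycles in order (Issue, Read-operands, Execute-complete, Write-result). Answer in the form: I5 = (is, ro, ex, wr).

1) issue 1, read 2, done 4, write 5
2) issue 6, read 7, done 9, write 10  <struct: AddU busy until I1 writes@5>
3) issue 7, read 11, done 12, write 13  <RAW R2: wait I2 write@10>
4) issue 11, read 12, done 15, write 16  <WAW R2: wait I2 write@10>
5) issue 14, read 17, done 18, write 19  <struct: IntU busy until I3 writes@13 / RAW R2: wait I4 write@16>
6) issue 15, read 20, done 22, write 23  <RAW R0: wait I5 write@19>

I5 = (14, 17, 18, 19)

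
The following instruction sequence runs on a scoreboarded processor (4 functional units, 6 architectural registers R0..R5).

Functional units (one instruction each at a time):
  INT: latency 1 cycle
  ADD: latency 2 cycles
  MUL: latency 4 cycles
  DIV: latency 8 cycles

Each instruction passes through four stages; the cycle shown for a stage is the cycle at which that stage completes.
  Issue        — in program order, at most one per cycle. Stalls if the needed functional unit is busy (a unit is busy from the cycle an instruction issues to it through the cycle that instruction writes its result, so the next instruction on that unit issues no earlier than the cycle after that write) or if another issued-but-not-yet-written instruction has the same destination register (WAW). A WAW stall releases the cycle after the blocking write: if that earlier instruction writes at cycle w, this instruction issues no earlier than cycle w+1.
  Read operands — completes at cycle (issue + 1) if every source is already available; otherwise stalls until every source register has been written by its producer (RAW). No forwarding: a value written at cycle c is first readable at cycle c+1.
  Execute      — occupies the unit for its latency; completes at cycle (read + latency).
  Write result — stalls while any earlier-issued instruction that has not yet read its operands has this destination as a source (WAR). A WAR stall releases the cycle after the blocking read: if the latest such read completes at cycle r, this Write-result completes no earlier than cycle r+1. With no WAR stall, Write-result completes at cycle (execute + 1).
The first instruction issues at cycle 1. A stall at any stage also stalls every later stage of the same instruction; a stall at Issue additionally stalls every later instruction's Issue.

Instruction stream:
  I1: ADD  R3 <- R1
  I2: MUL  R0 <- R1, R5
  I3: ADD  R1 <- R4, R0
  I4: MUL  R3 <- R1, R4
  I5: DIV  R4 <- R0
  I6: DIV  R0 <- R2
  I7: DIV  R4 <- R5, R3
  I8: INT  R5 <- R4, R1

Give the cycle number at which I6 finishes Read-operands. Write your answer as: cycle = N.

cycle 1: issue I1 (ADD)
cycle 2: I1 read-ops · issue I2 (MUL)
cycle 3: I2 read-ops
cycle 4: I1 finished on ADD
cycle 5: I1→R3
cycle 6: issue I3 (ADD)
cycle 7: I2 finished on MUL
cycle 8: I2→R0
cycle 9: I3 read-ops · issue I4 (MUL)
cycle 10: issue I5 (DIV)
cycle 11: I3 finished on ADD · I5 read-ops
cycle 12: I3→R1
cycle 13: I4 read-ops
cycle 17: I4 finished on MUL
cycle 18: I4→R3
cycle 19: I5 finished on DIV
cycle 20: I5→R4
cycle 21: issue I6 (DIV)
cycle 22: I6 read-ops
cycle 30: I6 finished on DIV
cycle 31: I6→R0
cycle 32: issue I7 (DIV)
cycle 33: I7 read-ops · issue I8 (INT)
cycle 41: I7 finished on DIV
cycle 42: I7→R4
cycle 43: I8 read-ops
cycle 44: I8 finished on INT
cycle 45: I8→R5

cycle = 22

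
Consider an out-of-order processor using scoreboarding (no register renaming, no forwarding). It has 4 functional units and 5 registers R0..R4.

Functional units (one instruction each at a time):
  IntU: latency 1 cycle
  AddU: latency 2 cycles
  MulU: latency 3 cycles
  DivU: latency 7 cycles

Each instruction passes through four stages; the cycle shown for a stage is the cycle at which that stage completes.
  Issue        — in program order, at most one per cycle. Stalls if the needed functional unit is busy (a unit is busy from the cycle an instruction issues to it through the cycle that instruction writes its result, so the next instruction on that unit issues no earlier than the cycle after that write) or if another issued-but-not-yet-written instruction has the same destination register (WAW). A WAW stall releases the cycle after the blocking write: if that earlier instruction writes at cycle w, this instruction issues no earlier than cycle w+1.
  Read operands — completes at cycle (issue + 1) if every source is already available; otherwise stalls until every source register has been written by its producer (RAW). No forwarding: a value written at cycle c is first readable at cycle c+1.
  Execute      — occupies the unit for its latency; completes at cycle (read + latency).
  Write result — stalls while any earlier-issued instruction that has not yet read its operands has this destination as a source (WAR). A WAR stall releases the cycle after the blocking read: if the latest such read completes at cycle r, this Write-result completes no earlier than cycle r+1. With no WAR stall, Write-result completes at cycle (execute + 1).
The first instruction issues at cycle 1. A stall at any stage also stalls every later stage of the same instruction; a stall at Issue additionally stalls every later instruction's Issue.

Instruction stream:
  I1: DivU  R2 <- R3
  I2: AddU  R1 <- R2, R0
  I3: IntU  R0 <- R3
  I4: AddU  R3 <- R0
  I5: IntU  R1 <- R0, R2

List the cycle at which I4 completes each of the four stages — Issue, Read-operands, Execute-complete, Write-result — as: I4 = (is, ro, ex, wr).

c1: issue I1 (DivU)
c2: I1 read-ops · issue I2 (AddU)
c3: issue I3 (IntU)
c4: I3 read-ops
c5: I3 finished on IntU
c9: I1 finished on DivU
c10: I1→R2
c11: I2 read-ops
c12: I3→R0
c13: I2 finished on AddU
c14: I2→R1
c15: issue I4 (AddU)
c16: I4 read-ops · issue I5 (IntU)
c17: I5 read-ops
c18: I4 finished on AddU · I5 finished on IntU
c19: I4→R3 · I5→R1

I4 = (15, 16, 18, 19)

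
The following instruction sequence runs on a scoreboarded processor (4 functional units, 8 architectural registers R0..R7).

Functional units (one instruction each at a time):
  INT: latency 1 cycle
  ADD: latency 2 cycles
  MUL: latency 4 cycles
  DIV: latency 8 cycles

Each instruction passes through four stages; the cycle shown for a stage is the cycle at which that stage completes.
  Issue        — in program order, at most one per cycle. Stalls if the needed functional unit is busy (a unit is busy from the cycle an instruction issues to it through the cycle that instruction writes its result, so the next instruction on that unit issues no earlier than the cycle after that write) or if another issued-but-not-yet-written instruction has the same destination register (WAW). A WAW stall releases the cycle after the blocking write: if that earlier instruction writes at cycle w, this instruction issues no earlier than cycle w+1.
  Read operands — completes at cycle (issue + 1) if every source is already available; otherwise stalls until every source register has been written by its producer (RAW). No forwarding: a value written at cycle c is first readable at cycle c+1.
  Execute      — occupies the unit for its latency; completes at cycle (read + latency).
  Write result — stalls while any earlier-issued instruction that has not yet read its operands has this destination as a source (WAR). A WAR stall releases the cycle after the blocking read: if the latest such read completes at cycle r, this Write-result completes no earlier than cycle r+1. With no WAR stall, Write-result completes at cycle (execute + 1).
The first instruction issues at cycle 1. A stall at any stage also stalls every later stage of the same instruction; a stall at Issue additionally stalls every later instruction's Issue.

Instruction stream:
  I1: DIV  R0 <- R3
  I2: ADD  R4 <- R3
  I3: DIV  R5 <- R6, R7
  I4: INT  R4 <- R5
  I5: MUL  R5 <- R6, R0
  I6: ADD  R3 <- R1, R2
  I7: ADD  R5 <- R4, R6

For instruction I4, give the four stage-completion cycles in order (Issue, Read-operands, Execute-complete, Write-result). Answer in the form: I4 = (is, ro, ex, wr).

I4 = (13, 23, 24, 25)

I1 -> (1, 2, 10, 11)
I2 -> (2, 3, 5, 6)
I3 -> (12, 13, 21, 22)  // struct: DIV busy until I1 writes@11
I4 -> (13, 23, 24, 25)  // RAW R5: wait I3 write@22
I5 -> (23, 24, 28, 29)  // WAW R5: wait I3 write@22
I6 -> (24, 25, 27, 28)
I7 -> (30, 31, 33, 34)  // WAW R5: wait I5 write@29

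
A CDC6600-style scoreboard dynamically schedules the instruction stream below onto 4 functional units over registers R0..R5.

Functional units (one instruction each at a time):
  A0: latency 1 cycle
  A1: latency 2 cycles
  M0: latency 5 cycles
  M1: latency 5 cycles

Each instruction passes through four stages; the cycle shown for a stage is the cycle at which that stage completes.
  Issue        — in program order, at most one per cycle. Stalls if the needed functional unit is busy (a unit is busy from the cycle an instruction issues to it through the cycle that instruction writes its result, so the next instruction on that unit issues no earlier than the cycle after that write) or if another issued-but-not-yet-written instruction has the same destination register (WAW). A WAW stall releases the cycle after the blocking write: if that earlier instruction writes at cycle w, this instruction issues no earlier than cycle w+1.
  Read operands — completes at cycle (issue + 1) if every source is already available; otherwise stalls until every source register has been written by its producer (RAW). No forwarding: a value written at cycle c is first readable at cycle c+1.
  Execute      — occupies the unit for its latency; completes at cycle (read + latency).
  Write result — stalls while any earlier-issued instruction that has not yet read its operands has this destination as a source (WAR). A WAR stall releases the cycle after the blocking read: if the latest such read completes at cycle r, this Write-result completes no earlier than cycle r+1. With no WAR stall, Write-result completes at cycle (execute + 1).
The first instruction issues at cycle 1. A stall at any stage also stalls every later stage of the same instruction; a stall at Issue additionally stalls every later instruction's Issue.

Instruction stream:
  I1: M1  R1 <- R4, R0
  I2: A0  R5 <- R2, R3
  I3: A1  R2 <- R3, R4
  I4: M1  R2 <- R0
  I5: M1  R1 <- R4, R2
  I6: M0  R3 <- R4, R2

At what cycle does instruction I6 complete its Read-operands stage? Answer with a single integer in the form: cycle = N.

c1: I1→M1
c2: I1 RO | I2→A0
c3: I2 RO | I3→A1
c4: I2 EX | I3 RO
c5: I2 WR R5
c6: I3 EX
c7: I1 EX | I3 WR R2
c8: I1 WR R1
c9: I4→M1
c10: I4 RO
c15: I4 EX
c16: I4 WR R2
c17: I5→M1
c18: I5 RO | I6→M0
c19: I6 RO
c23: I5 EX
c24: I5 WR R1 | I6 EX
c25: I6 WR R3

cycle = 19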